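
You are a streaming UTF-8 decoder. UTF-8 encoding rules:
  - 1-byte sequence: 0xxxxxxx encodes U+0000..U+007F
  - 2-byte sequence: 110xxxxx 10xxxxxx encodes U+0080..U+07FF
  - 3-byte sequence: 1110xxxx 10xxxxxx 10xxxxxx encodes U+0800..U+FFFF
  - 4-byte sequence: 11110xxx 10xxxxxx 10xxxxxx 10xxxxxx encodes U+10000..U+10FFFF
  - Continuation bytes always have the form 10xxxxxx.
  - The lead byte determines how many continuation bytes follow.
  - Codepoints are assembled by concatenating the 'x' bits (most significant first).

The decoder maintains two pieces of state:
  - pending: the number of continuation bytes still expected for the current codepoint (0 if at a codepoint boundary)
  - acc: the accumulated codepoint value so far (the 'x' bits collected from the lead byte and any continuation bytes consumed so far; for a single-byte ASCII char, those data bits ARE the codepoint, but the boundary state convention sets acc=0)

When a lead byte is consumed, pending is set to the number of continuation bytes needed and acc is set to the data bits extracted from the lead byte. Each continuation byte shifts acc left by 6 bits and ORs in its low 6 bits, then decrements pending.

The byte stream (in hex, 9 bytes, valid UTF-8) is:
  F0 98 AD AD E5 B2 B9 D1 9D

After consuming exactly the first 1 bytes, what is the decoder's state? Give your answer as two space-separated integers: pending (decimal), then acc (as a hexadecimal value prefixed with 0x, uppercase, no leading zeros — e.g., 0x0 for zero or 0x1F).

Byte[0]=F0: 4-byte lead. pending=3, acc=0x0

Answer: 3 0x0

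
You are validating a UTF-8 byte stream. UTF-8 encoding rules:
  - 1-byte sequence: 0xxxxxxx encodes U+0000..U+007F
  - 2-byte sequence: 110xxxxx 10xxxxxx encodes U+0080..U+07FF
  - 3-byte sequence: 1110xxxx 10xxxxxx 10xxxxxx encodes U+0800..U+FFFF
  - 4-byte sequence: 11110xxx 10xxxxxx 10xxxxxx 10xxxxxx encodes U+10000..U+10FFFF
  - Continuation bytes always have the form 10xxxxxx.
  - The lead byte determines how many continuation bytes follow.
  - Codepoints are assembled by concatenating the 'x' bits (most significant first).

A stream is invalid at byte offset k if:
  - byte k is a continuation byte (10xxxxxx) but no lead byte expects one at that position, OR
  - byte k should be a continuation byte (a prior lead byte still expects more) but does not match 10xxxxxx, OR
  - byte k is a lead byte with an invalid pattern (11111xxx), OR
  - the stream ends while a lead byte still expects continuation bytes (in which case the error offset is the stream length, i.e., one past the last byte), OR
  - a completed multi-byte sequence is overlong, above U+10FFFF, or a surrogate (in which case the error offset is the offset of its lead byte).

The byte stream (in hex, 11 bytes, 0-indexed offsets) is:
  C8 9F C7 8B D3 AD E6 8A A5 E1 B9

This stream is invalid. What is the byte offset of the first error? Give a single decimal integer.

Byte[0]=C8: 2-byte lead, need 1 cont bytes. acc=0x8
Byte[1]=9F: continuation. acc=(acc<<6)|0x1F=0x21F
Completed: cp=U+021F (starts at byte 0)
Byte[2]=C7: 2-byte lead, need 1 cont bytes. acc=0x7
Byte[3]=8B: continuation. acc=(acc<<6)|0x0B=0x1CB
Completed: cp=U+01CB (starts at byte 2)
Byte[4]=D3: 2-byte lead, need 1 cont bytes. acc=0x13
Byte[5]=AD: continuation. acc=(acc<<6)|0x2D=0x4ED
Completed: cp=U+04ED (starts at byte 4)
Byte[6]=E6: 3-byte lead, need 2 cont bytes. acc=0x6
Byte[7]=8A: continuation. acc=(acc<<6)|0x0A=0x18A
Byte[8]=A5: continuation. acc=(acc<<6)|0x25=0x62A5
Completed: cp=U+62A5 (starts at byte 6)
Byte[9]=E1: 3-byte lead, need 2 cont bytes. acc=0x1
Byte[10]=B9: continuation. acc=(acc<<6)|0x39=0x79
Byte[11]: stream ended, expected continuation. INVALID

Answer: 11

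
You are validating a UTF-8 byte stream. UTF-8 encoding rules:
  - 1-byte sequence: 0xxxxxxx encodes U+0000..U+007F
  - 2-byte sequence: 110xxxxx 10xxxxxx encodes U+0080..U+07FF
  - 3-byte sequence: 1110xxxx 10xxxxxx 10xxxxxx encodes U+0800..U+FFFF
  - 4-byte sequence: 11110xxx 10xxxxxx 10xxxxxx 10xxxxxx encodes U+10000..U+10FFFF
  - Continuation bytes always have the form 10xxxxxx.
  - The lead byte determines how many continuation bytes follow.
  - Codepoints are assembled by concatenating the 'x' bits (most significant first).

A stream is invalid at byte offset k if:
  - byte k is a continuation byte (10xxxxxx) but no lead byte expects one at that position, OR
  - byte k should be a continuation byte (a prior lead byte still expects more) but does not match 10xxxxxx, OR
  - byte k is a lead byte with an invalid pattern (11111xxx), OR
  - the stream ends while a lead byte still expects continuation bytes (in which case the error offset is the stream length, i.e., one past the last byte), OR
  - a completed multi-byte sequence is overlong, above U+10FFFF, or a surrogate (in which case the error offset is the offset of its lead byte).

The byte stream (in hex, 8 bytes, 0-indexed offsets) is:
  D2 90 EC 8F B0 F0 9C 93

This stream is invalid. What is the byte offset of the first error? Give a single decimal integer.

Answer: 8

Derivation:
Byte[0]=D2: 2-byte lead, need 1 cont bytes. acc=0x12
Byte[1]=90: continuation. acc=(acc<<6)|0x10=0x490
Completed: cp=U+0490 (starts at byte 0)
Byte[2]=EC: 3-byte lead, need 2 cont bytes. acc=0xC
Byte[3]=8F: continuation. acc=(acc<<6)|0x0F=0x30F
Byte[4]=B0: continuation. acc=(acc<<6)|0x30=0xC3F0
Completed: cp=U+C3F0 (starts at byte 2)
Byte[5]=F0: 4-byte lead, need 3 cont bytes. acc=0x0
Byte[6]=9C: continuation. acc=(acc<<6)|0x1C=0x1C
Byte[7]=93: continuation. acc=(acc<<6)|0x13=0x713
Byte[8]: stream ended, expected continuation. INVALID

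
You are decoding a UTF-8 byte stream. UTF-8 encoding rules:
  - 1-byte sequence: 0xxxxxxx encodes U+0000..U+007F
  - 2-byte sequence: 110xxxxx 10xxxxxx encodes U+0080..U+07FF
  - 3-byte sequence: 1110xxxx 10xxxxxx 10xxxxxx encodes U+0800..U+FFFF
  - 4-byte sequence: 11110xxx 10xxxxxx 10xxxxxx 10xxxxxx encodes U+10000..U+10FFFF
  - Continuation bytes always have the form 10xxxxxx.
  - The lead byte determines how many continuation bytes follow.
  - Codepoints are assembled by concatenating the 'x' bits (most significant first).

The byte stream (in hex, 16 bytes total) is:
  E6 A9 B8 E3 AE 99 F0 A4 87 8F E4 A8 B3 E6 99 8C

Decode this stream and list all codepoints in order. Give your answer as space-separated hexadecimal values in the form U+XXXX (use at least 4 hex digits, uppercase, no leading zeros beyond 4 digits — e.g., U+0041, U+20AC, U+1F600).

Byte[0]=E6: 3-byte lead, need 2 cont bytes. acc=0x6
Byte[1]=A9: continuation. acc=(acc<<6)|0x29=0x1A9
Byte[2]=B8: continuation. acc=(acc<<6)|0x38=0x6A78
Completed: cp=U+6A78 (starts at byte 0)
Byte[3]=E3: 3-byte lead, need 2 cont bytes. acc=0x3
Byte[4]=AE: continuation. acc=(acc<<6)|0x2E=0xEE
Byte[5]=99: continuation. acc=(acc<<6)|0x19=0x3B99
Completed: cp=U+3B99 (starts at byte 3)
Byte[6]=F0: 4-byte lead, need 3 cont bytes. acc=0x0
Byte[7]=A4: continuation. acc=(acc<<6)|0x24=0x24
Byte[8]=87: continuation. acc=(acc<<6)|0x07=0x907
Byte[9]=8F: continuation. acc=(acc<<6)|0x0F=0x241CF
Completed: cp=U+241CF (starts at byte 6)
Byte[10]=E4: 3-byte lead, need 2 cont bytes. acc=0x4
Byte[11]=A8: continuation. acc=(acc<<6)|0x28=0x128
Byte[12]=B3: continuation. acc=(acc<<6)|0x33=0x4A33
Completed: cp=U+4A33 (starts at byte 10)
Byte[13]=E6: 3-byte lead, need 2 cont bytes. acc=0x6
Byte[14]=99: continuation. acc=(acc<<6)|0x19=0x199
Byte[15]=8C: continuation. acc=(acc<<6)|0x0C=0x664C
Completed: cp=U+664C (starts at byte 13)

Answer: U+6A78 U+3B99 U+241CF U+4A33 U+664C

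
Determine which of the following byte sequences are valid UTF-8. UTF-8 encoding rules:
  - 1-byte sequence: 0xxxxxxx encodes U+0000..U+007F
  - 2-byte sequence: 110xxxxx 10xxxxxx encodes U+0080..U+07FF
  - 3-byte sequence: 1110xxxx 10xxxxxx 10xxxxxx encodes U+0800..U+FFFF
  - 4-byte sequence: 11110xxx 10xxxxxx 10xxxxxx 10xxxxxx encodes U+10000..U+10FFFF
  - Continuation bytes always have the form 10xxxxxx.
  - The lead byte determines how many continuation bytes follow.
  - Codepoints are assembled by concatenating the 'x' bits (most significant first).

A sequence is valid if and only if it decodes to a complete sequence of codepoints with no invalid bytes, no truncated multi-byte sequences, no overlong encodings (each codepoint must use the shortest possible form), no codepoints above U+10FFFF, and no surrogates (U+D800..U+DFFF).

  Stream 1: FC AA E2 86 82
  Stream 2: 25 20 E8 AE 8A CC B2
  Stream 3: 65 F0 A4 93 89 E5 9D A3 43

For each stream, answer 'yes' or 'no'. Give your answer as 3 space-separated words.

Stream 1: error at byte offset 0. INVALID
Stream 2: decodes cleanly. VALID
Stream 3: decodes cleanly. VALID

Answer: no yes yes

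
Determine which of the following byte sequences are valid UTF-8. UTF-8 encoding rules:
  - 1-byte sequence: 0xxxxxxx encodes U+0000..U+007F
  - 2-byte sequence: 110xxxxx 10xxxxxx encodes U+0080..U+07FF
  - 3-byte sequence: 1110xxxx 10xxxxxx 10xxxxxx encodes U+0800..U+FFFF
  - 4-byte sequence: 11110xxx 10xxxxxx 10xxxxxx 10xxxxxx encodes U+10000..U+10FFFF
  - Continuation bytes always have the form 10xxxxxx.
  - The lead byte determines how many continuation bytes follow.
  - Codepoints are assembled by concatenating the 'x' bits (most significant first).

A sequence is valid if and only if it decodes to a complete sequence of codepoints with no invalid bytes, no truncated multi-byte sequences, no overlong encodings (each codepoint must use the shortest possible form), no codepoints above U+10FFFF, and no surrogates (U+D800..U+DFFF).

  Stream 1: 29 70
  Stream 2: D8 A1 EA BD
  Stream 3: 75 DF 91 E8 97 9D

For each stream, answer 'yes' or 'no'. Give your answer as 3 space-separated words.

Answer: yes no yes

Derivation:
Stream 1: decodes cleanly. VALID
Stream 2: error at byte offset 4. INVALID
Stream 3: decodes cleanly. VALID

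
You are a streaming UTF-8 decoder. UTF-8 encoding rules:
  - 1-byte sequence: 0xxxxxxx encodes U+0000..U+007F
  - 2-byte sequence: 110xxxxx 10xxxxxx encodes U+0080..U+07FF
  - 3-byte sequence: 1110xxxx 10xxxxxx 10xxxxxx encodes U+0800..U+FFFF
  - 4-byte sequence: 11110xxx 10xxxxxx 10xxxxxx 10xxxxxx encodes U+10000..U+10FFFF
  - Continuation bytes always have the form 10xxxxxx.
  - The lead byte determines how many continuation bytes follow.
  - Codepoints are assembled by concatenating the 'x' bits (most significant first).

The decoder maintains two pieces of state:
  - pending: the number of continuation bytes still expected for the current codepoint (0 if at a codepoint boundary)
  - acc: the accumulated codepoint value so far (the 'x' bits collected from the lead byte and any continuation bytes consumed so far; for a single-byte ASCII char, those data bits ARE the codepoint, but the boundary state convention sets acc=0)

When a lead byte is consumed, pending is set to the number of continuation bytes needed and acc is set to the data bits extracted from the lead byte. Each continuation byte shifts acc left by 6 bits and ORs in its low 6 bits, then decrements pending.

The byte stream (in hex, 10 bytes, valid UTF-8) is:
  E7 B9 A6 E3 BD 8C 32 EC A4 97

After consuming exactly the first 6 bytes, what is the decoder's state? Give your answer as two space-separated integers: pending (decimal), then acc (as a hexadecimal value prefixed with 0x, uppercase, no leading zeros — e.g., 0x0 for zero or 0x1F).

Byte[0]=E7: 3-byte lead. pending=2, acc=0x7
Byte[1]=B9: continuation. acc=(acc<<6)|0x39=0x1F9, pending=1
Byte[2]=A6: continuation. acc=(acc<<6)|0x26=0x7E66, pending=0
Byte[3]=E3: 3-byte lead. pending=2, acc=0x3
Byte[4]=BD: continuation. acc=(acc<<6)|0x3D=0xFD, pending=1
Byte[5]=8C: continuation. acc=(acc<<6)|0x0C=0x3F4C, pending=0

Answer: 0 0x3F4C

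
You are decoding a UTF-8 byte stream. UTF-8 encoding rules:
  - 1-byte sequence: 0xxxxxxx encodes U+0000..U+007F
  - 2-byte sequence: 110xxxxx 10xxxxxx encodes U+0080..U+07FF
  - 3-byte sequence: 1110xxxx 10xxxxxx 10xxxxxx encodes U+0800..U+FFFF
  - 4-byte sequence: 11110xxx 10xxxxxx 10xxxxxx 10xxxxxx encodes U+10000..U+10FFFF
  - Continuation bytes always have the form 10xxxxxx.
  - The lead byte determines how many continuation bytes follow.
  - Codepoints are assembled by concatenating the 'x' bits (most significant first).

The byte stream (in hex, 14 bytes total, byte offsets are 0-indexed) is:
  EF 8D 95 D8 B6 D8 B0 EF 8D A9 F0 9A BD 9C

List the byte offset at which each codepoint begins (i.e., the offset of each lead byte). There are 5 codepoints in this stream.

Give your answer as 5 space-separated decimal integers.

Byte[0]=EF: 3-byte lead, need 2 cont bytes. acc=0xF
Byte[1]=8D: continuation. acc=(acc<<6)|0x0D=0x3CD
Byte[2]=95: continuation. acc=(acc<<6)|0x15=0xF355
Completed: cp=U+F355 (starts at byte 0)
Byte[3]=D8: 2-byte lead, need 1 cont bytes. acc=0x18
Byte[4]=B6: continuation. acc=(acc<<6)|0x36=0x636
Completed: cp=U+0636 (starts at byte 3)
Byte[5]=D8: 2-byte lead, need 1 cont bytes. acc=0x18
Byte[6]=B0: continuation. acc=(acc<<6)|0x30=0x630
Completed: cp=U+0630 (starts at byte 5)
Byte[7]=EF: 3-byte lead, need 2 cont bytes. acc=0xF
Byte[8]=8D: continuation. acc=(acc<<6)|0x0D=0x3CD
Byte[9]=A9: continuation. acc=(acc<<6)|0x29=0xF369
Completed: cp=U+F369 (starts at byte 7)
Byte[10]=F0: 4-byte lead, need 3 cont bytes. acc=0x0
Byte[11]=9A: continuation. acc=(acc<<6)|0x1A=0x1A
Byte[12]=BD: continuation. acc=(acc<<6)|0x3D=0x6BD
Byte[13]=9C: continuation. acc=(acc<<6)|0x1C=0x1AF5C
Completed: cp=U+1AF5C (starts at byte 10)

Answer: 0 3 5 7 10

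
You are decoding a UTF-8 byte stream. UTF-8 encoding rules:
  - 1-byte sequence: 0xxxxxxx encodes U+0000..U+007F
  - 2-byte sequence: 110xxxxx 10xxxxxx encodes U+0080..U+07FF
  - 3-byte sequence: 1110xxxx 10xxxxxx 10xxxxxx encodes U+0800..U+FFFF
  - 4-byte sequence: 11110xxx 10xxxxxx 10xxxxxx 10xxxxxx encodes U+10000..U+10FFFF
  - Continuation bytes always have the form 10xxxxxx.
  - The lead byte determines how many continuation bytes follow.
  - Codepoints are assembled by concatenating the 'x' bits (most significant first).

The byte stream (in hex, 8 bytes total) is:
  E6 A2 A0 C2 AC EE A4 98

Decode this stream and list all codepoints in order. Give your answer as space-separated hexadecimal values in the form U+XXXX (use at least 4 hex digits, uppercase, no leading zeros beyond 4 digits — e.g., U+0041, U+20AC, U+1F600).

Answer: U+68A0 U+00AC U+E918

Derivation:
Byte[0]=E6: 3-byte lead, need 2 cont bytes. acc=0x6
Byte[1]=A2: continuation. acc=(acc<<6)|0x22=0x1A2
Byte[2]=A0: continuation. acc=(acc<<6)|0x20=0x68A0
Completed: cp=U+68A0 (starts at byte 0)
Byte[3]=C2: 2-byte lead, need 1 cont bytes. acc=0x2
Byte[4]=AC: continuation. acc=(acc<<6)|0x2C=0xAC
Completed: cp=U+00AC (starts at byte 3)
Byte[5]=EE: 3-byte lead, need 2 cont bytes. acc=0xE
Byte[6]=A4: continuation. acc=(acc<<6)|0x24=0x3A4
Byte[7]=98: continuation. acc=(acc<<6)|0x18=0xE918
Completed: cp=U+E918 (starts at byte 5)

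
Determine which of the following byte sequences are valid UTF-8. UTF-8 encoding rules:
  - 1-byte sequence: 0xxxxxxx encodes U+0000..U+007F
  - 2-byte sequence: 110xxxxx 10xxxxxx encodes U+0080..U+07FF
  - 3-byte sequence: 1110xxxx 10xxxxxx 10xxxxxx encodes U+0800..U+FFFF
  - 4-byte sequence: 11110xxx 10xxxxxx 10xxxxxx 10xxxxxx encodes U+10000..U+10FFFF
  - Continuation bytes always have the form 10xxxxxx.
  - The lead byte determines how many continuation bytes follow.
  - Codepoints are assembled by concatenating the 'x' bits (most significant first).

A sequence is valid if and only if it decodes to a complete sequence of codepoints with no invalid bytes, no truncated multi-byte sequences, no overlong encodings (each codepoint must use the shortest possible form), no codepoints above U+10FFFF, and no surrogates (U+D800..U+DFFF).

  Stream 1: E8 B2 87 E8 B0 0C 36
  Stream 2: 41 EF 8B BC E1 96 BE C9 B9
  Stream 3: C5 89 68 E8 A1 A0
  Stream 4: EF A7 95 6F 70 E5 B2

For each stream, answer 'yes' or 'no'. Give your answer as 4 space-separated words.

Answer: no yes yes no

Derivation:
Stream 1: error at byte offset 5. INVALID
Stream 2: decodes cleanly. VALID
Stream 3: decodes cleanly. VALID
Stream 4: error at byte offset 7. INVALID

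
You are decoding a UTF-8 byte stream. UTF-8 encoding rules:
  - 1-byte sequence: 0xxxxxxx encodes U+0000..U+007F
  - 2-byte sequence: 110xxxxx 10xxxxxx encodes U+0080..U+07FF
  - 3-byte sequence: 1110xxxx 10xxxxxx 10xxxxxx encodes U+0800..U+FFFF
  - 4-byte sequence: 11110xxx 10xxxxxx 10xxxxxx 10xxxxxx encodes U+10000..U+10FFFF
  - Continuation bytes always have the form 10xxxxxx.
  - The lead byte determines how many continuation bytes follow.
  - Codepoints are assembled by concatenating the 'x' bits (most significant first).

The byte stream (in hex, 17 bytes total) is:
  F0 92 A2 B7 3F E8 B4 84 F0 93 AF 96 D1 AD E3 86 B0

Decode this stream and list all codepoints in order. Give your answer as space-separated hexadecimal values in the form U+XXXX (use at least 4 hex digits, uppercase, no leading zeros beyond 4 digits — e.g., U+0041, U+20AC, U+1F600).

Byte[0]=F0: 4-byte lead, need 3 cont bytes. acc=0x0
Byte[1]=92: continuation. acc=(acc<<6)|0x12=0x12
Byte[2]=A2: continuation. acc=(acc<<6)|0x22=0x4A2
Byte[3]=B7: continuation. acc=(acc<<6)|0x37=0x128B7
Completed: cp=U+128B7 (starts at byte 0)
Byte[4]=3F: 1-byte ASCII. cp=U+003F
Byte[5]=E8: 3-byte lead, need 2 cont bytes. acc=0x8
Byte[6]=B4: continuation. acc=(acc<<6)|0x34=0x234
Byte[7]=84: continuation. acc=(acc<<6)|0x04=0x8D04
Completed: cp=U+8D04 (starts at byte 5)
Byte[8]=F0: 4-byte lead, need 3 cont bytes. acc=0x0
Byte[9]=93: continuation. acc=(acc<<6)|0x13=0x13
Byte[10]=AF: continuation. acc=(acc<<6)|0x2F=0x4EF
Byte[11]=96: continuation. acc=(acc<<6)|0x16=0x13BD6
Completed: cp=U+13BD6 (starts at byte 8)
Byte[12]=D1: 2-byte lead, need 1 cont bytes. acc=0x11
Byte[13]=AD: continuation. acc=(acc<<6)|0x2D=0x46D
Completed: cp=U+046D (starts at byte 12)
Byte[14]=E3: 3-byte lead, need 2 cont bytes. acc=0x3
Byte[15]=86: continuation. acc=(acc<<6)|0x06=0xC6
Byte[16]=B0: continuation. acc=(acc<<6)|0x30=0x31B0
Completed: cp=U+31B0 (starts at byte 14)

Answer: U+128B7 U+003F U+8D04 U+13BD6 U+046D U+31B0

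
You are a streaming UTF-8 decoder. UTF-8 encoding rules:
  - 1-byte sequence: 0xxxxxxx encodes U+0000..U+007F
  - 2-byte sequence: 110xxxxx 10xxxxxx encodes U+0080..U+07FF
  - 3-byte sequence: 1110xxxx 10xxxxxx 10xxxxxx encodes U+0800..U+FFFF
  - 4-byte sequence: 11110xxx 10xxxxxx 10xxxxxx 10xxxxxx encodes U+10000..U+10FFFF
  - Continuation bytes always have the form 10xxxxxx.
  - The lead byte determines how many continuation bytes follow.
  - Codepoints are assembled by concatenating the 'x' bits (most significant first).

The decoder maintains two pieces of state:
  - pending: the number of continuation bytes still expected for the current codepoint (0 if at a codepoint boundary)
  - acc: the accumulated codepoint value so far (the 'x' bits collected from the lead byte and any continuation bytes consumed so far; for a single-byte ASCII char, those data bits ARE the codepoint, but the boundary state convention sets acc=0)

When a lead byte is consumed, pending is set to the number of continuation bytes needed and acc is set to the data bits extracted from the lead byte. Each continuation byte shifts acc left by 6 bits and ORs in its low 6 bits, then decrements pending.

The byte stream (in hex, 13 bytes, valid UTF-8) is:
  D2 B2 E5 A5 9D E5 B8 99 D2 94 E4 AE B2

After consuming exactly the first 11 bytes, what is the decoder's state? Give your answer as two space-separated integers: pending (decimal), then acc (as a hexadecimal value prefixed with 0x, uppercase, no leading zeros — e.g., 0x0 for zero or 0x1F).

Byte[0]=D2: 2-byte lead. pending=1, acc=0x12
Byte[1]=B2: continuation. acc=(acc<<6)|0x32=0x4B2, pending=0
Byte[2]=E5: 3-byte lead. pending=2, acc=0x5
Byte[3]=A5: continuation. acc=(acc<<6)|0x25=0x165, pending=1
Byte[4]=9D: continuation. acc=(acc<<6)|0x1D=0x595D, pending=0
Byte[5]=E5: 3-byte lead. pending=2, acc=0x5
Byte[6]=B8: continuation. acc=(acc<<6)|0x38=0x178, pending=1
Byte[7]=99: continuation. acc=(acc<<6)|0x19=0x5E19, pending=0
Byte[8]=D2: 2-byte lead. pending=1, acc=0x12
Byte[9]=94: continuation. acc=(acc<<6)|0x14=0x494, pending=0
Byte[10]=E4: 3-byte lead. pending=2, acc=0x4

Answer: 2 0x4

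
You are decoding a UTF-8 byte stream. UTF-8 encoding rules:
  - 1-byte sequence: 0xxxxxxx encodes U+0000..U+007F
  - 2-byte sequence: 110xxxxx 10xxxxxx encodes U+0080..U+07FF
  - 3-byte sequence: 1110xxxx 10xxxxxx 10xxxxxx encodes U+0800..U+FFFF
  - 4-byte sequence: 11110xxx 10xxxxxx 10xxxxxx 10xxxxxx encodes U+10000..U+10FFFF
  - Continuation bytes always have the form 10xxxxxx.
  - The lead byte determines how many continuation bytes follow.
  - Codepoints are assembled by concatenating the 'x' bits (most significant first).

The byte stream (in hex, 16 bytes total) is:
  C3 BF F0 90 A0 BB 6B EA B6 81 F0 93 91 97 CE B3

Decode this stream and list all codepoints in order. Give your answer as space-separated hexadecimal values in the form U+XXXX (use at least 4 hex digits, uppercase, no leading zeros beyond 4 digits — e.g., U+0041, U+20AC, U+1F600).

Byte[0]=C3: 2-byte lead, need 1 cont bytes. acc=0x3
Byte[1]=BF: continuation. acc=(acc<<6)|0x3F=0xFF
Completed: cp=U+00FF (starts at byte 0)
Byte[2]=F0: 4-byte lead, need 3 cont bytes. acc=0x0
Byte[3]=90: continuation. acc=(acc<<6)|0x10=0x10
Byte[4]=A0: continuation. acc=(acc<<6)|0x20=0x420
Byte[5]=BB: continuation. acc=(acc<<6)|0x3B=0x1083B
Completed: cp=U+1083B (starts at byte 2)
Byte[6]=6B: 1-byte ASCII. cp=U+006B
Byte[7]=EA: 3-byte lead, need 2 cont bytes. acc=0xA
Byte[8]=B6: continuation. acc=(acc<<6)|0x36=0x2B6
Byte[9]=81: continuation. acc=(acc<<6)|0x01=0xAD81
Completed: cp=U+AD81 (starts at byte 7)
Byte[10]=F0: 4-byte lead, need 3 cont bytes. acc=0x0
Byte[11]=93: continuation. acc=(acc<<6)|0x13=0x13
Byte[12]=91: continuation. acc=(acc<<6)|0x11=0x4D1
Byte[13]=97: continuation. acc=(acc<<6)|0x17=0x13457
Completed: cp=U+13457 (starts at byte 10)
Byte[14]=CE: 2-byte lead, need 1 cont bytes. acc=0xE
Byte[15]=B3: continuation. acc=(acc<<6)|0x33=0x3B3
Completed: cp=U+03B3 (starts at byte 14)

Answer: U+00FF U+1083B U+006B U+AD81 U+13457 U+03B3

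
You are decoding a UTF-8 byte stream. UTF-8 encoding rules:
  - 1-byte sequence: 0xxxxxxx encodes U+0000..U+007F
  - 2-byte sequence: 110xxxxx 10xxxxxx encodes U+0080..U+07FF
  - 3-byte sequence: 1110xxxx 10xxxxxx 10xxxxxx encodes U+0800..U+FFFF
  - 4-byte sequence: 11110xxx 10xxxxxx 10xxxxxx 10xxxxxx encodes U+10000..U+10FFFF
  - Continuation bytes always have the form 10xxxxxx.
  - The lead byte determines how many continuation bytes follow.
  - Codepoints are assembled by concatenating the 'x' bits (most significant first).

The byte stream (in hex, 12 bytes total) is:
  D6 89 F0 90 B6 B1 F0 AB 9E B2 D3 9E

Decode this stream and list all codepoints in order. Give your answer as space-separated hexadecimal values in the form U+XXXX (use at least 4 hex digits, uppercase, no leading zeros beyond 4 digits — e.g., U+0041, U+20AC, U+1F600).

Answer: U+0589 U+10DB1 U+2B7B2 U+04DE

Derivation:
Byte[0]=D6: 2-byte lead, need 1 cont bytes. acc=0x16
Byte[1]=89: continuation. acc=(acc<<6)|0x09=0x589
Completed: cp=U+0589 (starts at byte 0)
Byte[2]=F0: 4-byte lead, need 3 cont bytes. acc=0x0
Byte[3]=90: continuation. acc=(acc<<6)|0x10=0x10
Byte[4]=B6: continuation. acc=(acc<<6)|0x36=0x436
Byte[5]=B1: continuation. acc=(acc<<6)|0x31=0x10DB1
Completed: cp=U+10DB1 (starts at byte 2)
Byte[6]=F0: 4-byte lead, need 3 cont bytes. acc=0x0
Byte[7]=AB: continuation. acc=(acc<<6)|0x2B=0x2B
Byte[8]=9E: continuation. acc=(acc<<6)|0x1E=0xADE
Byte[9]=B2: continuation. acc=(acc<<6)|0x32=0x2B7B2
Completed: cp=U+2B7B2 (starts at byte 6)
Byte[10]=D3: 2-byte lead, need 1 cont bytes. acc=0x13
Byte[11]=9E: continuation. acc=(acc<<6)|0x1E=0x4DE
Completed: cp=U+04DE (starts at byte 10)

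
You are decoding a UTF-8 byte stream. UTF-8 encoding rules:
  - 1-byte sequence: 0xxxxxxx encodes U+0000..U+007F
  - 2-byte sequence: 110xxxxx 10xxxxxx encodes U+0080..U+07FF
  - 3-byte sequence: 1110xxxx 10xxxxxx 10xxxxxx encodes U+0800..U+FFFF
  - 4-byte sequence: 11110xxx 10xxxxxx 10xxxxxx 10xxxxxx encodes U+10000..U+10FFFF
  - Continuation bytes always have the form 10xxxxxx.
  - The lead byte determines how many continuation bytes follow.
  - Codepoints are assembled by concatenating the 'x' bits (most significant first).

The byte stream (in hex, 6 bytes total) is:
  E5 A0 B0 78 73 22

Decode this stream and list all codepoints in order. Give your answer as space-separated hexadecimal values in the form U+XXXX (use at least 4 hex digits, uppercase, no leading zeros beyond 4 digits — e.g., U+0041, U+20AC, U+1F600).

Answer: U+5830 U+0078 U+0073 U+0022

Derivation:
Byte[0]=E5: 3-byte lead, need 2 cont bytes. acc=0x5
Byte[1]=A0: continuation. acc=(acc<<6)|0x20=0x160
Byte[2]=B0: continuation. acc=(acc<<6)|0x30=0x5830
Completed: cp=U+5830 (starts at byte 0)
Byte[3]=78: 1-byte ASCII. cp=U+0078
Byte[4]=73: 1-byte ASCII. cp=U+0073
Byte[5]=22: 1-byte ASCII. cp=U+0022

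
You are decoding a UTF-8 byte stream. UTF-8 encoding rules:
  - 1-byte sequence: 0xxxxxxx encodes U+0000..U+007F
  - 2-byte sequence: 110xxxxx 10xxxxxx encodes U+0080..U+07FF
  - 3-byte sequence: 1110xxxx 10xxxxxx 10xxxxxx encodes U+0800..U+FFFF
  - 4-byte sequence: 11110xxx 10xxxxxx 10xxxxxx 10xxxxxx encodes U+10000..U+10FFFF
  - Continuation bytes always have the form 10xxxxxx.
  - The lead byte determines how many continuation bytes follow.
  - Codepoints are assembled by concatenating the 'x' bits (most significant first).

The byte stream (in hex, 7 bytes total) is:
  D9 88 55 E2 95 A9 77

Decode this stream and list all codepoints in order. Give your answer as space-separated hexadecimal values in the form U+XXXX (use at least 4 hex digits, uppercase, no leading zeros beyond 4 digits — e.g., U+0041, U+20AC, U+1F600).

Answer: U+0648 U+0055 U+2569 U+0077

Derivation:
Byte[0]=D9: 2-byte lead, need 1 cont bytes. acc=0x19
Byte[1]=88: continuation. acc=(acc<<6)|0x08=0x648
Completed: cp=U+0648 (starts at byte 0)
Byte[2]=55: 1-byte ASCII. cp=U+0055
Byte[3]=E2: 3-byte lead, need 2 cont bytes. acc=0x2
Byte[4]=95: continuation. acc=(acc<<6)|0x15=0x95
Byte[5]=A9: continuation. acc=(acc<<6)|0x29=0x2569
Completed: cp=U+2569 (starts at byte 3)
Byte[6]=77: 1-byte ASCII. cp=U+0077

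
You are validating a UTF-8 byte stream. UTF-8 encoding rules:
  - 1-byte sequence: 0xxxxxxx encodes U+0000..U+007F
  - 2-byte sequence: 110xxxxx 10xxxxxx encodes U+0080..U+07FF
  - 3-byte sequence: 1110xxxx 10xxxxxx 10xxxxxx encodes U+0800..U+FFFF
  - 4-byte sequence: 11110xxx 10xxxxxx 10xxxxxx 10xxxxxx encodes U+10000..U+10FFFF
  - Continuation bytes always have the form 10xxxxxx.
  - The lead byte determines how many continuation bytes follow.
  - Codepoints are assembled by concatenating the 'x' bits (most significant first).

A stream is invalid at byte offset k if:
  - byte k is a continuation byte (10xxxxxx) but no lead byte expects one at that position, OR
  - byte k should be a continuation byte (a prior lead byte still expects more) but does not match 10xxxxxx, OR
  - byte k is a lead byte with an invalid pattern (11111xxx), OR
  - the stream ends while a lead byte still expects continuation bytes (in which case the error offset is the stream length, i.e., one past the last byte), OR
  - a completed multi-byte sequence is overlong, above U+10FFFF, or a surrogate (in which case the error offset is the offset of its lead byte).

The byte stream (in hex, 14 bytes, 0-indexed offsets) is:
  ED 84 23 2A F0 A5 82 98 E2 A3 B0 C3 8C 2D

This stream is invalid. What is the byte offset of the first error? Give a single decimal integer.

Byte[0]=ED: 3-byte lead, need 2 cont bytes. acc=0xD
Byte[1]=84: continuation. acc=(acc<<6)|0x04=0x344
Byte[2]=23: expected 10xxxxxx continuation. INVALID

Answer: 2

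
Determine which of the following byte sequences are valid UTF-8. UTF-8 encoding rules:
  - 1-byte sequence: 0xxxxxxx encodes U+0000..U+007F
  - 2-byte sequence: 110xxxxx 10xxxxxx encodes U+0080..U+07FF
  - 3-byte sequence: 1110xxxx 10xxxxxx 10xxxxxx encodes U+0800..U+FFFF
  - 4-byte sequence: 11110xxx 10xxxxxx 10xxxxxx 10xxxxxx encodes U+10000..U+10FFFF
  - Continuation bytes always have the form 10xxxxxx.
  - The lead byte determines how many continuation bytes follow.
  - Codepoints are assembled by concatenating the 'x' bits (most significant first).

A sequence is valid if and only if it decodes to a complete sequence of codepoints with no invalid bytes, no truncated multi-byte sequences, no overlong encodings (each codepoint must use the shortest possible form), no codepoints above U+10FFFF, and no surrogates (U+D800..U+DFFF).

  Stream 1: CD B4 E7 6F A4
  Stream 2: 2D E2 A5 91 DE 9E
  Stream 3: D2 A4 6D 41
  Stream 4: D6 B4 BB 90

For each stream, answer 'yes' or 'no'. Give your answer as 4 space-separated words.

Answer: no yes yes no

Derivation:
Stream 1: error at byte offset 3. INVALID
Stream 2: decodes cleanly. VALID
Stream 3: decodes cleanly. VALID
Stream 4: error at byte offset 2. INVALID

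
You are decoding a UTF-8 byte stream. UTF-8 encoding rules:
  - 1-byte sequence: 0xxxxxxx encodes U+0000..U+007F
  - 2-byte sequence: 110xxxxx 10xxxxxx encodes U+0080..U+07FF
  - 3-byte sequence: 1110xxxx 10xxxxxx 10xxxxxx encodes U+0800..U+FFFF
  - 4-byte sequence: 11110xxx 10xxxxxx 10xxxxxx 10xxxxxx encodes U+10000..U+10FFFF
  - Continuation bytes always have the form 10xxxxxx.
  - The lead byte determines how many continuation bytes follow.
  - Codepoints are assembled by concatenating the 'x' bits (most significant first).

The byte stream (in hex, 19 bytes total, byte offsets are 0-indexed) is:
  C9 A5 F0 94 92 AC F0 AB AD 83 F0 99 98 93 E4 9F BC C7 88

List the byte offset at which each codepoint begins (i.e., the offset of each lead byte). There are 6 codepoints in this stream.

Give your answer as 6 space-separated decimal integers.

Byte[0]=C9: 2-byte lead, need 1 cont bytes. acc=0x9
Byte[1]=A5: continuation. acc=(acc<<6)|0x25=0x265
Completed: cp=U+0265 (starts at byte 0)
Byte[2]=F0: 4-byte lead, need 3 cont bytes. acc=0x0
Byte[3]=94: continuation. acc=(acc<<6)|0x14=0x14
Byte[4]=92: continuation. acc=(acc<<6)|0x12=0x512
Byte[5]=AC: continuation. acc=(acc<<6)|0x2C=0x144AC
Completed: cp=U+144AC (starts at byte 2)
Byte[6]=F0: 4-byte lead, need 3 cont bytes. acc=0x0
Byte[7]=AB: continuation. acc=(acc<<6)|0x2B=0x2B
Byte[8]=AD: continuation. acc=(acc<<6)|0x2D=0xAED
Byte[9]=83: continuation. acc=(acc<<6)|0x03=0x2BB43
Completed: cp=U+2BB43 (starts at byte 6)
Byte[10]=F0: 4-byte lead, need 3 cont bytes. acc=0x0
Byte[11]=99: continuation. acc=(acc<<6)|0x19=0x19
Byte[12]=98: continuation. acc=(acc<<6)|0x18=0x658
Byte[13]=93: continuation. acc=(acc<<6)|0x13=0x19613
Completed: cp=U+19613 (starts at byte 10)
Byte[14]=E4: 3-byte lead, need 2 cont bytes. acc=0x4
Byte[15]=9F: continuation. acc=(acc<<6)|0x1F=0x11F
Byte[16]=BC: continuation. acc=(acc<<6)|0x3C=0x47FC
Completed: cp=U+47FC (starts at byte 14)
Byte[17]=C7: 2-byte lead, need 1 cont bytes. acc=0x7
Byte[18]=88: continuation. acc=(acc<<6)|0x08=0x1C8
Completed: cp=U+01C8 (starts at byte 17)

Answer: 0 2 6 10 14 17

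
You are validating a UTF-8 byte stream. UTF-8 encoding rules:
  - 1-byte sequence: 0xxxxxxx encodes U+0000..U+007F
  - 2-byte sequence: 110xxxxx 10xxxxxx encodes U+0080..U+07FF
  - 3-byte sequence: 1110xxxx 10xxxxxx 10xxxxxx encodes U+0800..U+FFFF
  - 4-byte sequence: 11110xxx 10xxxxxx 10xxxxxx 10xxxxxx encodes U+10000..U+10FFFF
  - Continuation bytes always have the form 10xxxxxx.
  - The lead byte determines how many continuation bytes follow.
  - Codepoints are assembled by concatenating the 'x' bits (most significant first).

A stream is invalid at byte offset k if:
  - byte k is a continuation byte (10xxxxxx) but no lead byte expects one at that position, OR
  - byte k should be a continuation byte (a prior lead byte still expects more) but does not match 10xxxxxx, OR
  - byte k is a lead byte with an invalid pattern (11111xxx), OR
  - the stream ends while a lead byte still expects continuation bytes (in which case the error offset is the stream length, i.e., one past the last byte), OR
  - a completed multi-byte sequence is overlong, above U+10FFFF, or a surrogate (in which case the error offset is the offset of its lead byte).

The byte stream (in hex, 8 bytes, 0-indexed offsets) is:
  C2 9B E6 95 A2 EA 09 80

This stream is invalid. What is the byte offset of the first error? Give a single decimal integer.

Answer: 6

Derivation:
Byte[0]=C2: 2-byte lead, need 1 cont bytes. acc=0x2
Byte[1]=9B: continuation. acc=(acc<<6)|0x1B=0x9B
Completed: cp=U+009B (starts at byte 0)
Byte[2]=E6: 3-byte lead, need 2 cont bytes. acc=0x6
Byte[3]=95: continuation. acc=(acc<<6)|0x15=0x195
Byte[4]=A2: continuation. acc=(acc<<6)|0x22=0x6562
Completed: cp=U+6562 (starts at byte 2)
Byte[5]=EA: 3-byte lead, need 2 cont bytes. acc=0xA
Byte[6]=09: expected 10xxxxxx continuation. INVALID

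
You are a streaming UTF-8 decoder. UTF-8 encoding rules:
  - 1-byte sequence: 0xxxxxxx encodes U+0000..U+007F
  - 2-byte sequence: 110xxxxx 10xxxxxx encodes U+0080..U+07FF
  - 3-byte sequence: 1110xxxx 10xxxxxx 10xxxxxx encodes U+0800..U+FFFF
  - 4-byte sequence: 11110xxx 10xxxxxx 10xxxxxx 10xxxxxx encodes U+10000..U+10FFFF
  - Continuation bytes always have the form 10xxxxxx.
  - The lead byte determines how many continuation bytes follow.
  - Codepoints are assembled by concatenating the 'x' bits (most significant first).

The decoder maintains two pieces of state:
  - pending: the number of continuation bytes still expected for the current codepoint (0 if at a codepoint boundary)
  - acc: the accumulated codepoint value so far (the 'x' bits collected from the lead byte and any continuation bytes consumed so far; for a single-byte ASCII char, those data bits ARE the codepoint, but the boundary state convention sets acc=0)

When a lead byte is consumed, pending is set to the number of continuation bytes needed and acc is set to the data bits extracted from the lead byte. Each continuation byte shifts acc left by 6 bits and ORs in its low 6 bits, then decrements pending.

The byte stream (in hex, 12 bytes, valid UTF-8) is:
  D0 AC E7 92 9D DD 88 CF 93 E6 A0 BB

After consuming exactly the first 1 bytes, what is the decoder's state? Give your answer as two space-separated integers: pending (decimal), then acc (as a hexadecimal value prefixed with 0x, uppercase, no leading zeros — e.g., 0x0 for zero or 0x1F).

Answer: 1 0x10

Derivation:
Byte[0]=D0: 2-byte lead. pending=1, acc=0x10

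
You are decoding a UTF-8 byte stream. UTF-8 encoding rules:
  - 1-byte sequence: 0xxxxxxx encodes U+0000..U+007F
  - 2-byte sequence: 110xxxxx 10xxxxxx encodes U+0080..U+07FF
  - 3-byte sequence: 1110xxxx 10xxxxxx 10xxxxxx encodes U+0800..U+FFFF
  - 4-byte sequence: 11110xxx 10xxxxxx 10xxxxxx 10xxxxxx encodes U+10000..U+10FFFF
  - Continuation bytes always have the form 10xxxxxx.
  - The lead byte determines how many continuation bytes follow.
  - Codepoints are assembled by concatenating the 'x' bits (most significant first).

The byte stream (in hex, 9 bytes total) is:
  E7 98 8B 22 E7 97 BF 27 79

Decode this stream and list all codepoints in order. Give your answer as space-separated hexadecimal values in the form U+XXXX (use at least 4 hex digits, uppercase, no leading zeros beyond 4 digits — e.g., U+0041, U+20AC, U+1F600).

Answer: U+760B U+0022 U+75FF U+0027 U+0079

Derivation:
Byte[0]=E7: 3-byte lead, need 2 cont bytes. acc=0x7
Byte[1]=98: continuation. acc=(acc<<6)|0x18=0x1D8
Byte[2]=8B: continuation. acc=(acc<<6)|0x0B=0x760B
Completed: cp=U+760B (starts at byte 0)
Byte[3]=22: 1-byte ASCII. cp=U+0022
Byte[4]=E7: 3-byte lead, need 2 cont bytes. acc=0x7
Byte[5]=97: continuation. acc=(acc<<6)|0x17=0x1D7
Byte[6]=BF: continuation. acc=(acc<<6)|0x3F=0x75FF
Completed: cp=U+75FF (starts at byte 4)
Byte[7]=27: 1-byte ASCII. cp=U+0027
Byte[8]=79: 1-byte ASCII. cp=U+0079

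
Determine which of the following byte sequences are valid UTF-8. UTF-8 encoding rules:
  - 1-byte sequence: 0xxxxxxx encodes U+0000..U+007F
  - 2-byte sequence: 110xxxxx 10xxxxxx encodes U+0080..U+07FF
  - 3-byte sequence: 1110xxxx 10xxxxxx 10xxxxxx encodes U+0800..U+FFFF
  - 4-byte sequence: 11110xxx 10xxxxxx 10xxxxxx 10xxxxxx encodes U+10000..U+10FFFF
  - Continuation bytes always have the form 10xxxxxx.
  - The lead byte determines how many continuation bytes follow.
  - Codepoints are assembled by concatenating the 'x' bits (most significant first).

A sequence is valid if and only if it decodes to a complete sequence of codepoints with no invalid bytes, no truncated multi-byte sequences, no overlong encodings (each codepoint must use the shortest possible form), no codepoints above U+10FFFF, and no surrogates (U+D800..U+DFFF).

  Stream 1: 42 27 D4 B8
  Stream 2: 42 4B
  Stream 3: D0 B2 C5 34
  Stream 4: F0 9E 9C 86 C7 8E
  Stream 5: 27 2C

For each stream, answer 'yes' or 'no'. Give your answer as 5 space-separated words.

Stream 1: decodes cleanly. VALID
Stream 2: decodes cleanly. VALID
Stream 3: error at byte offset 3. INVALID
Stream 4: decodes cleanly. VALID
Stream 5: decodes cleanly. VALID

Answer: yes yes no yes yes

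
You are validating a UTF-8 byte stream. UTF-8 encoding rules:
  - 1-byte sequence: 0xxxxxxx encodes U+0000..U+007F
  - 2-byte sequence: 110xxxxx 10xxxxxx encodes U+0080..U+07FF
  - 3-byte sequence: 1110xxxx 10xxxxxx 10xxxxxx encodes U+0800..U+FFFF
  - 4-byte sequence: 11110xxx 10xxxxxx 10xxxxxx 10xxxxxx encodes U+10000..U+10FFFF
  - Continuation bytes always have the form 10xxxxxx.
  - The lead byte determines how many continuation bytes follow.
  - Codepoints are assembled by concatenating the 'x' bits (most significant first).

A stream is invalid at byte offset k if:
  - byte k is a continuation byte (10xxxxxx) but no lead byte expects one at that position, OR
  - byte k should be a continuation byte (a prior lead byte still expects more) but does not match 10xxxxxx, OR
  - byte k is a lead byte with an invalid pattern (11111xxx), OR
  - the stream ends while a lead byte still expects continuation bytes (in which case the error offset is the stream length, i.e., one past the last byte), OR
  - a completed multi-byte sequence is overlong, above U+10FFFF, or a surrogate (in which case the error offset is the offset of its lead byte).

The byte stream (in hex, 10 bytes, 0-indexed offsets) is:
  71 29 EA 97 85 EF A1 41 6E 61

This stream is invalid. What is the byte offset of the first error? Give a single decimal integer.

Answer: 7

Derivation:
Byte[0]=71: 1-byte ASCII. cp=U+0071
Byte[1]=29: 1-byte ASCII. cp=U+0029
Byte[2]=EA: 3-byte lead, need 2 cont bytes. acc=0xA
Byte[3]=97: continuation. acc=(acc<<6)|0x17=0x297
Byte[4]=85: continuation. acc=(acc<<6)|0x05=0xA5C5
Completed: cp=U+A5C5 (starts at byte 2)
Byte[5]=EF: 3-byte lead, need 2 cont bytes. acc=0xF
Byte[6]=A1: continuation. acc=(acc<<6)|0x21=0x3E1
Byte[7]=41: expected 10xxxxxx continuation. INVALID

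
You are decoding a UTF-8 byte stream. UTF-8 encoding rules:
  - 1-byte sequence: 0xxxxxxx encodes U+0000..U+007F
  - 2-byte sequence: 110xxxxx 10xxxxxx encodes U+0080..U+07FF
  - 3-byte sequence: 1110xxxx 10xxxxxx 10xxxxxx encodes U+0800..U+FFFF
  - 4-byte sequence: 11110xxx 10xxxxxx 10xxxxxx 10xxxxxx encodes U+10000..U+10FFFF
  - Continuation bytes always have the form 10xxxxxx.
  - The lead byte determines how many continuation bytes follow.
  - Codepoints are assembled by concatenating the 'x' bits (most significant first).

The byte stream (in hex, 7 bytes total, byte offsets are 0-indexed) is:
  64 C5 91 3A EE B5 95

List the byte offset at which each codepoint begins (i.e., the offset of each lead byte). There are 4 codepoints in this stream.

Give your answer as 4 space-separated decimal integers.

Answer: 0 1 3 4

Derivation:
Byte[0]=64: 1-byte ASCII. cp=U+0064
Byte[1]=C5: 2-byte lead, need 1 cont bytes. acc=0x5
Byte[2]=91: continuation. acc=(acc<<6)|0x11=0x151
Completed: cp=U+0151 (starts at byte 1)
Byte[3]=3A: 1-byte ASCII. cp=U+003A
Byte[4]=EE: 3-byte lead, need 2 cont bytes. acc=0xE
Byte[5]=B5: continuation. acc=(acc<<6)|0x35=0x3B5
Byte[6]=95: continuation. acc=(acc<<6)|0x15=0xED55
Completed: cp=U+ED55 (starts at byte 4)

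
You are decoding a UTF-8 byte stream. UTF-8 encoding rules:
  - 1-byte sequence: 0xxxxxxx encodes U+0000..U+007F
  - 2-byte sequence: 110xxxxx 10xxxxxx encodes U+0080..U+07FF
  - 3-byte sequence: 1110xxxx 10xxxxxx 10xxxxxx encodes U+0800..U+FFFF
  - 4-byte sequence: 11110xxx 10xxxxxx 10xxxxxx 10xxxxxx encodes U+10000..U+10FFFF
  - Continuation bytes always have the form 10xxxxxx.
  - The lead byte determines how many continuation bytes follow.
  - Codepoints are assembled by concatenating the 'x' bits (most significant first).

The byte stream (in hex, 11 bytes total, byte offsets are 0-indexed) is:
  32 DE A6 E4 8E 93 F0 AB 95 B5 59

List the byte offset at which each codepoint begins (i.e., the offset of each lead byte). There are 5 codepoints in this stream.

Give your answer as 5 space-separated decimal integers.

Byte[0]=32: 1-byte ASCII. cp=U+0032
Byte[1]=DE: 2-byte lead, need 1 cont bytes. acc=0x1E
Byte[2]=A6: continuation. acc=(acc<<6)|0x26=0x7A6
Completed: cp=U+07A6 (starts at byte 1)
Byte[3]=E4: 3-byte lead, need 2 cont bytes. acc=0x4
Byte[4]=8E: continuation. acc=(acc<<6)|0x0E=0x10E
Byte[5]=93: continuation. acc=(acc<<6)|0x13=0x4393
Completed: cp=U+4393 (starts at byte 3)
Byte[6]=F0: 4-byte lead, need 3 cont bytes. acc=0x0
Byte[7]=AB: continuation. acc=(acc<<6)|0x2B=0x2B
Byte[8]=95: continuation. acc=(acc<<6)|0x15=0xAD5
Byte[9]=B5: continuation. acc=(acc<<6)|0x35=0x2B575
Completed: cp=U+2B575 (starts at byte 6)
Byte[10]=59: 1-byte ASCII. cp=U+0059

Answer: 0 1 3 6 10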